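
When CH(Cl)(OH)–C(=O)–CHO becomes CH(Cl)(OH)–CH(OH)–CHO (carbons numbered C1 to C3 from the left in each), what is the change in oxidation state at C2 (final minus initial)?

-2

Before: C2 has 2 bonds to C, 2 bonds to O → oxidation state +2.
After: C2 has 2 bonds to C, 1 bond to H, 1 bond to O → oxidation state 0.
Δ = 0 − (+2) = -2, so this is a reduction at C2.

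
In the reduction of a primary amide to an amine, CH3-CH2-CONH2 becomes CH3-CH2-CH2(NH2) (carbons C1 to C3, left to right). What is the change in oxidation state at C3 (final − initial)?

-4

Before: C3 has 1 bond to C, 2 bonds to O, 1 bond to N → oxidation state +3.
After: C3 has 1 bond to C, 2 bonds to H, 1 bond to N → oxidation state -1.
Δ = -1 − (+3) = -4, so this is a reduction at C3.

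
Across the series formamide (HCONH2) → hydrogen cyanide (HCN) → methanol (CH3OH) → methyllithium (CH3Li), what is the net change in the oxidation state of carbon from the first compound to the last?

-6

Carbon oxidation states along the series — formamide: +2, hydrogen cyanide: +2, methanol: -2, methyllithium: -4.
Net change = -4 − (+2) = -6.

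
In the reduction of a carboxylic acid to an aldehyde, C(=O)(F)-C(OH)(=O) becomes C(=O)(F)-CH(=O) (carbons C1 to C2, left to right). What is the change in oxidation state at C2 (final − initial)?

Before: C2 has 1 bond to C, 3 bonds to O → oxidation state +3.
After: C2 has 1 bond to C, 1 bond to H, 2 bonds to O → oxidation state +1.
Δ = +1 − (+3) = -2, so this is a reduction at C2.

-2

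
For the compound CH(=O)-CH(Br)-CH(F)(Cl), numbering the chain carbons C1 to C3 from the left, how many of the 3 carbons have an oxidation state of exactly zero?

Count +1 for every bond to an atom more electronegative than carbon and −1 for every bond to one less electronegative; C–C bonds are 0. Tallying each carbon:
C1: 1C, 1H, 2O → 0 − 1 + 2 = +1
C2: 2C, 1H, 1Br → 0 − 1 + 1 = 0
C3: 1C, 1H, 1F, 1Cl → 0 − 1 + 1 + 1 = +1
1 carbon (C2) meets the condition.

1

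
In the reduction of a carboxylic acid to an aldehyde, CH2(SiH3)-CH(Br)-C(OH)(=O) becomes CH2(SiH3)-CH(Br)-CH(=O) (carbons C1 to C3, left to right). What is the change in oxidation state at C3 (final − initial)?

Before: C3 has 1 bond to C, 3 bonds to O → oxidation state +3.
After: C3 has 1 bond to C, 1 bond to H, 2 bonds to O → oxidation state +1.
Δ = +1 − (+3) = -2, so this is a reduction at C3.

-2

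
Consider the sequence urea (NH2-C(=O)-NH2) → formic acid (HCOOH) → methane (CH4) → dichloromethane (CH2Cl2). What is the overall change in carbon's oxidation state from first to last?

-4

Carbon oxidation states along the series — urea: +4, formic acid: +2, methane: -4, dichloromethane: 0.
Net change = 0 − (+4) = -4.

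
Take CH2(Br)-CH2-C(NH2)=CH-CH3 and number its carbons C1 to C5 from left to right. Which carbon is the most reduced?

Tallying each carbon's bonds:
C1: 1C, 2H, 1Br → 0 − 2 + 1 = -1
C2: 2C, 2H → 0 − 2 = -2
C3: 3C, 1N → 0 + 1 = +1
C4: 3C, 1H → 0 − 1 = -1
C5: 1C, 3H → 0 − 3 = -3
The most reduced carbon is C5 at -3.

C5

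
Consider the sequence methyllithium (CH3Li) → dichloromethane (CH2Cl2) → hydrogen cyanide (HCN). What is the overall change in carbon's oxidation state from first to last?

+6

Carbon oxidation states along the series — methyllithium: -4, dichloromethane: 0, hydrogen cyanide: +2.
Net change = +2 − (-4) = +6.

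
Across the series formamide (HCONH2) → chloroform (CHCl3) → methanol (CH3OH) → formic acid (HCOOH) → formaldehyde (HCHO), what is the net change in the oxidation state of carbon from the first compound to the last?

-2

Carbon oxidation states along the series — formamide: +2, chloroform: +2, methanol: -2, formic acid: +2, formaldehyde: 0.
Net change = 0 − (+2) = -2.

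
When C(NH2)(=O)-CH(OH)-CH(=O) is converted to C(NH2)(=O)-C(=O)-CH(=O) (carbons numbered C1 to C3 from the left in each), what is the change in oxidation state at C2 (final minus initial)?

+2

Before: C2 has 2 bonds to C, 1 bond to H, 1 bond to O → oxidation state 0.
After: C2 has 2 bonds to C, 2 bonds to O → oxidation state +2.
Δ = +2 − (0) = +2, so this is an oxidation at C2.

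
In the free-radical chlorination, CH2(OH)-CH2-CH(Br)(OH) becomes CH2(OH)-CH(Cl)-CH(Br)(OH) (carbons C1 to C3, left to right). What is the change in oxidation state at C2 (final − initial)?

+2

Before: C2 has 2 bonds to C, 2 bonds to H → oxidation state -2.
After: C2 has 2 bonds to C, 1 bond to H, 1 bond to Cl → oxidation state 0.
Δ = 0 − (-2) = +2, so this is an oxidation at C2.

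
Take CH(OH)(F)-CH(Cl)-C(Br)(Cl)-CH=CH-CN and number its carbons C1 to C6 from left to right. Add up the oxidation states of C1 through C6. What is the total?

+4

Count +1 for every bond to an atom more electronegative than carbon and −1 for every bond to one less electronegative; C–C bonds are 0. Tallying each carbon:
C1: 1C, 1H, 1O, 1F → 0 − 1 + 1 + 1 = +1
C2: 2C, 1H, 1Cl → 0 − 1 + 1 = 0
C3: 2C, 1Cl, 1Br → 0 + 1 + 1 = +2
C4: 3C, 1H → 0 − 1 = -1
C5: 3C, 1H → 0 − 1 = -1
C6: 1C, 3N → 0 + 3 = +3
Sum = +1 + 0 + 2 − 1 − 1 + 3 = +4.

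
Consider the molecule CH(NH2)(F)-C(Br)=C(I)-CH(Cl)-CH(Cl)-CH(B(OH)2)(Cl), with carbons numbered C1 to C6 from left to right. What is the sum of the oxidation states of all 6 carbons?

+2

Bonds to more-electronegative neighbours contribute +1 each, bonds to H or metals contribute −1 each, and C–C bonds contribute 0. Tallying each carbon:
C1: 1C, 1H, 1N, 1F → 0 − 1 + 1 + 1 = +1
C2: 3C, 1Br → 0 + 1 = +1
C3: 3C, 1I → 0 + 1 = +1
C4: 2C, 1H, 1Cl → 0 − 1 + 1 = 0
C5: 2C, 1H, 1Cl → 0 − 1 + 1 = 0
C6: 1C, 1H, 1Cl, 1B → 0 − 1 + 1 − 1 = -1
Sum = +1 + 1 + 1 + 0 + 0 − 1 = +2.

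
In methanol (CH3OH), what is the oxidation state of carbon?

The carbon has one bond to H (-1), one bond to H (-1), one bond to H (-1), one bond to O (+1).
Oxidation state = -1 − 1 − 1 + 1 = -2.

-2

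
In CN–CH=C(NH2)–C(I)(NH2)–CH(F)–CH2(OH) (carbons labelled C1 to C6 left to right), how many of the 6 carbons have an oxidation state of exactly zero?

Bonds to more-electronegative neighbours contribute +1 each, bonds to H or metals contribute −1 each, and C–C bonds contribute 0. Tallying each carbon:
C1: 1C, 3N → 0 + 3 = +3
C2: 3C, 1H → 0 − 1 = -1
C3: 3C, 1N → 0 + 1 = +1
C4: 2C, 1N, 1I → 0 + 1 + 1 = +2
C5: 2C, 1H, 1F → 0 − 1 + 1 = 0
C6: 1C, 2H, 1O → 0 − 2 + 1 = -1
1 carbon (C5) meets the condition.

1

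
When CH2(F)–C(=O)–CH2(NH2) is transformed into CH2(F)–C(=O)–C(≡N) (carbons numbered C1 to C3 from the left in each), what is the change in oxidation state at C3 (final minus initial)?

Before: C3 has 1 bond to C, 2 bonds to H, 1 bond to N → oxidation state -1.
After: C3 has 1 bond to C, 3 bonds to N → oxidation state +3.
Δ = +3 − (-1) = +4, so this is an oxidation at C3.

+4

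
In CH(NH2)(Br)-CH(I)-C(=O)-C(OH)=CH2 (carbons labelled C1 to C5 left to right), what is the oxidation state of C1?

Count +1 for every bond to an atom more electronegative than carbon and −1 for every bond to one less electronegative; C–C bonds are 0.
C1 has one bond to C (0), one bond to H (-1), one bond to N (+1), one bond to Br (+1).
Oxidation state = 0 − 1 + 1 + 1 = +1.

+1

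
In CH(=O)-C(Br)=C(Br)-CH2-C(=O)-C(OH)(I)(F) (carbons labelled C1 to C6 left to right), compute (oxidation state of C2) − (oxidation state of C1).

0

C2: 3C, 1Br → 0 + 1 = +1
C1: 1C, 1H, 2O → 0 − 1 + 2 = +1
Difference: +1 − (+1) = 0.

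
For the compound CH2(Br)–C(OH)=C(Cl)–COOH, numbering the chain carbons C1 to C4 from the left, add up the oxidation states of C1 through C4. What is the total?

+4

Assign +1 per bond to O/N/halogen, −1 per bond to H or an electropositive element, and 0 per bond to carbon. Tallying each carbon:
C1: 1C, 2H, 1Br → 0 − 2 + 1 = -1
C2: 3C, 1O → 0 + 1 = +1
C3: 3C, 1Cl → 0 + 1 = +1
C4: 1C, 3O → 0 + 3 = +3
Sum = -1 + 1 + 1 + 3 = +4.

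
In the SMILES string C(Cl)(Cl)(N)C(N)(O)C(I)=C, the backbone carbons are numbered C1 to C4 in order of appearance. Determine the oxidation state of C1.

Assign +1 per bond to O/N/halogen, −1 per bond to H or an electropositive element, and 0 per bond to carbon.
C1 has one bond to C (0), one bond to Cl (+1), one bond to Cl (+1), one bond to N (+1).
Oxidation state = 0 + 1 + 1 + 1 = +3.

+3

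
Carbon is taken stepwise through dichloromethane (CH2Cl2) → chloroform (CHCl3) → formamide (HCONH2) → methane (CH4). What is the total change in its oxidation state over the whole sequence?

Carbon oxidation states along the series — dichloromethane: 0, chloroform: +2, formamide: +2, methane: -4.
Net change = -4 − (0) = -4.

-4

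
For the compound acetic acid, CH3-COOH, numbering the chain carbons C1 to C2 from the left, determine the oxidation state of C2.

C2 has a double bond to O (2×+1 = +2), one bond to O (+1), one bond to C (0).
Oxidation state = +2 + 1 + 0 = +3.

+3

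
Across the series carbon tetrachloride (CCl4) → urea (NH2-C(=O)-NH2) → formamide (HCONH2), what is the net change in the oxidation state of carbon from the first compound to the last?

Carbon oxidation states along the series — carbon tetrachloride: +4, urea: +4, formamide: +2.
Net change = +2 − (+4) = -2.

-2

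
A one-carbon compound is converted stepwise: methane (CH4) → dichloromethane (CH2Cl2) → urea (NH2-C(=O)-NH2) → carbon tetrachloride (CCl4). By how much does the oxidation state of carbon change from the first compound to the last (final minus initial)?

Carbon oxidation states along the series — methane: -4, dichloromethane: 0, urea: +4, carbon tetrachloride: +4.
Net change = +4 − (-4) = +8.

+8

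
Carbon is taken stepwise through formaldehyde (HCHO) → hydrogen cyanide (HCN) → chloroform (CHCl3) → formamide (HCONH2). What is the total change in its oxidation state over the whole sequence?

+2

Carbon oxidation states along the series — formaldehyde: 0, hydrogen cyanide: +2, chloroform: +2, formamide: +2.
Net change = +2 − (0) = +2.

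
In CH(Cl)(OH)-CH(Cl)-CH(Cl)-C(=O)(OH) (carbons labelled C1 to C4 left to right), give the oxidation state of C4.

Each bond to a more electronegative atom (O, N, halogen) counts +1, each bond to a less electronegative atom (H, metal, B, Si) counts −1, and each C–C bond counts 0.
C4 has one bond to C (0), a double bond to O (2×+1 = +2), one bond to O (+1).
Oxidation state = 0 + 2 + 1 = +3.

+3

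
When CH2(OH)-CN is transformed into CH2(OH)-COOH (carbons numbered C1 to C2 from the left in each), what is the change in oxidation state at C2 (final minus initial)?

0

Before: C2 has 1 bond to C, 3 bonds to N → oxidation state +3.
After: C2 has 1 bond to C, 3 bonds to O → oxidation state +3.
Δ = +3 − (+3) = 0, so no net redox change at C2.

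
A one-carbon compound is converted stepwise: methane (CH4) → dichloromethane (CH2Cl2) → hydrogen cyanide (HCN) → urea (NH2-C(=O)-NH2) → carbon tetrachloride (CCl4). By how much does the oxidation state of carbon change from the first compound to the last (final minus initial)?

Carbon oxidation states along the series — methane: -4, dichloromethane: 0, hydrogen cyanide: +2, urea: +4, carbon tetrachloride: +4.
Net change = +4 − (-4) = +8.

+8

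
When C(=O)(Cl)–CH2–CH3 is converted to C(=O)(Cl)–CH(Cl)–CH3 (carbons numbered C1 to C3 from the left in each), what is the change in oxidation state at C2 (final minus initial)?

Before: C2 has 2 bonds to C, 2 bonds to H → oxidation state -2.
After: C2 has 2 bonds to C, 1 bond to H, 1 bond to Cl → oxidation state 0.
Δ = 0 − (-2) = +2, so this is an oxidation at C2.

+2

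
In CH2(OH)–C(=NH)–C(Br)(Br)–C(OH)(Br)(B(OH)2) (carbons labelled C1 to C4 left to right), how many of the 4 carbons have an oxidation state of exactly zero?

Count +1 for every bond to an atom more electronegative than carbon and −1 for every bond to one less electronegative; C–C bonds are 0. Tallying each carbon:
C1: 1C, 2H, 1O → 0 − 2 + 1 = -1
C2: 2C, 2N → 0 + 2 = +2
C3: 2C, 2Br → 0 + 2 = +2
C4: 1C, 1O, 1Br, 1B → 0 + 1 + 1 − 1 = +1
0 carbons meet the condition.

0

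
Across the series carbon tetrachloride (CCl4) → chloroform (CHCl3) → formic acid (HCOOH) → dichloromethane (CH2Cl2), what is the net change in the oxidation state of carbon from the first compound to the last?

Carbon oxidation states along the series — carbon tetrachloride: +4, chloroform: +2, formic acid: +2, dichloromethane: 0.
Net change = 0 − (+4) = -4.

-4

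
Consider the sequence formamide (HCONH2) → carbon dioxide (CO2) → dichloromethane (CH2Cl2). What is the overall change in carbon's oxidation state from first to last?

Carbon oxidation states along the series — formamide: +2, carbon dioxide: +4, dichloromethane: 0.
Net change = 0 − (+2) = -2.

-2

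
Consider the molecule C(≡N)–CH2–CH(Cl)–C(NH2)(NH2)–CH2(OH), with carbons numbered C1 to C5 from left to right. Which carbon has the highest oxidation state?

Tallying each carbon's bonds:
C1: 1C, 3N → 0 + 3 = +3
C2: 2C, 2H → 0 − 2 = -2
C3: 2C, 1H, 1Cl → 0 − 1 + 1 = 0
C4: 2C, 2N → 0 + 2 = +2
C5: 1C, 2H, 1O → 0 − 2 + 1 = -1
The most oxidised carbon is C1 at +3.

C1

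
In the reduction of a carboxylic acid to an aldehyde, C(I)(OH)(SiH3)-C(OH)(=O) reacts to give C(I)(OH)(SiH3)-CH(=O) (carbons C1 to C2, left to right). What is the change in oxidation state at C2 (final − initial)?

Before: C2 has 1 bond to C, 3 bonds to O → oxidation state +3.
After: C2 has 1 bond to C, 1 bond to H, 2 bonds to O → oxidation state +1.
Δ = +1 − (+3) = -2, so this is a reduction at C2.

-2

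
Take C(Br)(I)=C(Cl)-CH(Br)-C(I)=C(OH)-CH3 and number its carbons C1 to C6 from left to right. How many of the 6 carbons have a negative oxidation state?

1

Bonds to more-electronegative neighbours contribute +1 each, bonds to H or metals contribute −1 each, and C–C bonds contribute 0. Tallying each carbon:
C1: 2C, 1Br, 1I → 0 + 1 + 1 = +2
C2: 3C, 1Cl → 0 + 1 = +1
C3: 2C, 1H, 1Br → 0 − 1 + 1 = 0
C4: 3C, 1I → 0 + 1 = +1
C5: 3C, 1O → 0 + 1 = +1
C6: 1C, 3H → 0 − 3 = -3
1 carbon (C6) meets the condition.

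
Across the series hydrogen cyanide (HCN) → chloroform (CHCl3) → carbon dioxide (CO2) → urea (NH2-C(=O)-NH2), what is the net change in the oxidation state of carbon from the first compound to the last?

+2

Carbon oxidation states along the series — hydrogen cyanide: +2, chloroform: +2, carbon dioxide: +4, urea: +4.
Net change = +4 − (+2) = +2.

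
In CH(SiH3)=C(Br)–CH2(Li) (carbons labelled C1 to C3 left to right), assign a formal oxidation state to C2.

+1

C2 has a double bond to C (2×0 = 0), one bond to C (0), one bond to Br (+1).
Oxidation state = 0 + 0 + 1 = +1.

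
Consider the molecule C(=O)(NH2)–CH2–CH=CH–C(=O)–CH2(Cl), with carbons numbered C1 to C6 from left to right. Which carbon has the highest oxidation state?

C1

Tallying each carbon's bonds:
C1: 1C, 2O, 1N → 0 + 2 + 1 = +3
C2: 2C, 2H → 0 − 2 = -2
C3: 3C, 1H → 0 − 1 = -1
C4: 3C, 1H → 0 − 1 = -1
C5: 2C, 2O → 0 + 2 = +2
C6: 1C, 2H, 1Cl → 0 − 2 + 1 = -1
The most oxidised carbon is C1 at +3.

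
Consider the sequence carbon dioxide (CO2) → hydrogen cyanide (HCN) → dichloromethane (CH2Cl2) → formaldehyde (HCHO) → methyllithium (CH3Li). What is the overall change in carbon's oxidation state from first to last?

-8

Carbon oxidation states along the series — carbon dioxide: +4, hydrogen cyanide: +2, dichloromethane: 0, formaldehyde: 0, methyllithium: -4.
Net change = -4 − (+4) = -8.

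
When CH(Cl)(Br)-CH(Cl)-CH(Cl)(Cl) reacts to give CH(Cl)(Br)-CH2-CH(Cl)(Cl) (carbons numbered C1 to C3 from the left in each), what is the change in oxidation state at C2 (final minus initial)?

-2

Before: C2 has 2 bonds to C, 1 bond to H, 1 bond to Cl → oxidation state 0.
After: C2 has 2 bonds to C, 2 bonds to H → oxidation state -2.
Δ = -2 − (0) = -2, so this is a reduction at C2.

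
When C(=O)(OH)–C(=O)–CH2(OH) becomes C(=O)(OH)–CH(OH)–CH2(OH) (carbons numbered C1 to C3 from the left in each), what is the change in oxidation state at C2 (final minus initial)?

Before: C2 has 2 bonds to C, 2 bonds to O → oxidation state +2.
After: C2 has 2 bonds to C, 1 bond to H, 1 bond to O → oxidation state 0.
Δ = 0 − (+2) = -2, so this is a reduction at C2.

-2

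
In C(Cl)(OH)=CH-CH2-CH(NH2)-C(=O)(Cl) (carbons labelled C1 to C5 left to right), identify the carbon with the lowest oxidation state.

Count +1 for every bond to an atom more electronegative than carbon and −1 for every bond to one less electronegative; C–C bonds are 0. Tallying each carbon:
C1: 2C, 1O, 1Cl → 0 + 1 + 1 = +2
C2: 3C, 1H → 0 − 1 = -1
C3: 2C, 2H → 0 − 2 = -2
C4: 2C, 1H, 1N → 0 − 1 + 1 = 0
C5: 1C, 2O, 1Cl → 0 + 2 + 1 = +3
The most reduced carbon is C3 at -2.

C3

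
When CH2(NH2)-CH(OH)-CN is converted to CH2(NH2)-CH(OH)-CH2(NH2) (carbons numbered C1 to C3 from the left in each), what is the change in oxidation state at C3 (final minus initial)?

Before: C3 has 1 bond to C, 3 bonds to N → oxidation state +3.
After: C3 has 1 bond to C, 2 bonds to H, 1 bond to N → oxidation state -1.
Δ = -1 − (+3) = -4, so this is a reduction at C3.

-4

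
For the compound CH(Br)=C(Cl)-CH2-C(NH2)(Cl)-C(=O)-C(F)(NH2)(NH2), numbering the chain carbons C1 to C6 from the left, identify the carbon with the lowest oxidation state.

Count +1 for every bond to an atom more electronegative than carbon and −1 for every bond to one less electronegative; C–C bonds are 0. Tallying each carbon:
C1: 2C, 1H, 1Br → 0 − 1 + 1 = 0
C2: 3C, 1Cl → 0 + 1 = +1
C3: 2C, 2H → 0 − 2 = -2
C4: 2C, 1N, 1Cl → 0 + 1 + 1 = +2
C5: 2C, 2O → 0 + 2 = +2
C6: 1C, 2N, 1F → 0 + 2 + 1 = +3
The most reduced carbon is C3 at -2.

C3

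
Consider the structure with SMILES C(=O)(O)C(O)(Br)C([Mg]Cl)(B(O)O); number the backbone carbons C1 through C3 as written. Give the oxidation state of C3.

C3 has one bond to C (0), one bond to Mg (-1), one bond to H (-1), one bond to B (-1).
Oxidation state = 0 − 1 − 1 − 1 = -3.

-3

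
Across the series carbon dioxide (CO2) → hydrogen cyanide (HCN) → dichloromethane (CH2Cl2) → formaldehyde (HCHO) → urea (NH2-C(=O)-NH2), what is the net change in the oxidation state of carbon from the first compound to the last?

0

Carbon oxidation states along the series — carbon dioxide: +4, hydrogen cyanide: +2, dichloromethane: 0, formaldehyde: 0, urea: +4.
Net change = +4 − (+4) = 0.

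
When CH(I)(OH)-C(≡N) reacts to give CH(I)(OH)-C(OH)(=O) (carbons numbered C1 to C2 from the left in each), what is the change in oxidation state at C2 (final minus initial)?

0

Before: C2 has 1 bond to C, 3 bonds to N → oxidation state +3.
After: C2 has 1 bond to C, 3 bonds to O → oxidation state +3.
Δ = +3 − (+3) = 0, so no net redox change at C2.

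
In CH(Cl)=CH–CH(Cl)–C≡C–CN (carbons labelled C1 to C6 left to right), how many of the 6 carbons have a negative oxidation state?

1

Assign +1 per bond to O/N/halogen, −1 per bond to H or an electropositive element, and 0 per bond to carbon. Tallying each carbon:
C1: 2C, 1H, 1Cl → 0 − 1 + 1 = 0
C2: 3C, 1H → 0 − 1 = -1
C3: 2C, 1H, 1Cl → 0 − 1 + 1 = 0
C4: 4C → 0 = 0
C5: 4C → 0 = 0
C6: 1C, 3N → 0 + 3 = +3
1 carbon (C2) meets the condition.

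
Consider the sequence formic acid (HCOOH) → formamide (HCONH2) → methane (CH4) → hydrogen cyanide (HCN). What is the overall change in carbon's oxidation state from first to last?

0

Carbon oxidation states along the series — formic acid: +2, formamide: +2, methane: -4, hydrogen cyanide: +2.
Net change = +2 − (+2) = 0.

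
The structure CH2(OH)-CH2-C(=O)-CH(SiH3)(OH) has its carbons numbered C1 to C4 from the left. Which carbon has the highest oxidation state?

C3

Tallying each carbon's bonds:
C1: 1C, 2H, 1O → 0 − 2 + 1 = -1
C2: 2C, 2H → 0 − 2 = -2
C3: 2C, 2O → 0 + 2 = +2
C4: 1C, 1H, 1O, 1Si → 0 − 1 + 1 − 1 = -1
The most oxidised carbon is C3 at +2.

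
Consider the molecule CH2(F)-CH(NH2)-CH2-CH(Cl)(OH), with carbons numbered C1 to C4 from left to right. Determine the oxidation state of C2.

0

Bonds to more-electronegative neighbours contribute +1 each, bonds to H or metals contribute −1 each, and C–C bonds contribute 0.
C2 has one bond to C (0), one bond to C (0), one bond to H (-1), one bond to N (+1).
Oxidation state = 0 + 0 − 1 + 1 = 0.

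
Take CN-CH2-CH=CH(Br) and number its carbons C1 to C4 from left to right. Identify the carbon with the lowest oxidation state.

Tallying each carbon's bonds:
C1: 1C, 3N → 0 + 3 = +3
C2: 2C, 2H → 0 − 2 = -2
C3: 3C, 1H → 0 − 1 = -1
C4: 2C, 1H, 1Br → 0 − 1 + 1 = 0
The most reduced carbon is C2 at -2.

C2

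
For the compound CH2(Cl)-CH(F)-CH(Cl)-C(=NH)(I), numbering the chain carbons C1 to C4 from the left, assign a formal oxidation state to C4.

Assign +1 per bond to O/N/halogen, −1 per bond to H or an electropositive element, and 0 per bond to carbon.
C4 has one bond to C (0), a double bond to N (2×+1 = +2), one bond to I (+1).
Oxidation state = 0 + 2 + 1 = +3.

+3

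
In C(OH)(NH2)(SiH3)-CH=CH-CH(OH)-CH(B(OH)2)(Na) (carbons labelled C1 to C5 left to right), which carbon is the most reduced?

Tallying each carbon's bonds:
C1: 1C, 1O, 1N, 1Si → 0 + 1 + 1 − 1 = +1
C2: 3C, 1H → 0 − 1 = -1
C3: 3C, 1H → 0 − 1 = -1
C4: 2C, 1H, 1O → 0 − 1 + 1 = 0
C5: 1C, 1H, 1Na, 1B → 0 − 1 − 1 − 1 = -3
The most reduced carbon is C5 at -3.

C5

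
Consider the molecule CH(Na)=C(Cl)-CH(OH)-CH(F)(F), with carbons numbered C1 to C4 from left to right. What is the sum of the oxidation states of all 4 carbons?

0

Tallying each carbon's bonds:
C1: 2C, 1H, 1Na → 0 − 1 − 1 = -2
C2: 3C, 1Cl → 0 + 1 = +1
C3: 2C, 1H, 1O → 0 − 1 + 1 = 0
C4: 1C, 1H, 2F → 0 − 1 + 2 = +1
Sum = -2 + 1 + 0 + 1 = 0.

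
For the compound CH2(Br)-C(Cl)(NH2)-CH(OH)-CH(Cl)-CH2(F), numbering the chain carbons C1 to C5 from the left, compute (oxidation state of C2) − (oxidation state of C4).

C2: 2C, 1N, 1Cl → 0 + 1 + 1 = +2
C4: 2C, 1H, 1Cl → 0 − 1 + 1 = 0
Difference: +2 − (0) = +2.

+2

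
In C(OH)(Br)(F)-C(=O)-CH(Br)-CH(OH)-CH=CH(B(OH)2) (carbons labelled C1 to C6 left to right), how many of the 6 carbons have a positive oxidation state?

2

Bonds to more-electronegative neighbours contribute +1 each, bonds to H or metals contribute −1 each, and C–C bonds contribute 0. Tallying each carbon:
C1: 1C, 1O, 1F, 1Br → 0 + 1 + 1 + 1 = +3
C2: 2C, 2O → 0 + 2 = +2
C3: 2C, 1H, 1Br → 0 − 1 + 1 = 0
C4: 2C, 1H, 1O → 0 − 1 + 1 = 0
C5: 3C, 1H → 0 − 1 = -1
C6: 2C, 1H, 1B → 0 − 1 − 1 = -2
2 carbons (C1, C2) meet the condition.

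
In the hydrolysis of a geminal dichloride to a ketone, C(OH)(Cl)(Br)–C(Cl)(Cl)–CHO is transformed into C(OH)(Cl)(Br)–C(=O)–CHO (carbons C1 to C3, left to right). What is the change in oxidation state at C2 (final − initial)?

0

Before: C2 has 2 bonds to C, 2 bonds to Cl → oxidation state +2.
After: C2 has 2 bonds to C, 2 bonds to O → oxidation state +2.
Δ = +2 − (+2) = 0, so no net redox change at C2.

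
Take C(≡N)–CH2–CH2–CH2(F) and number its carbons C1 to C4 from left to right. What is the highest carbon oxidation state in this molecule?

+3

Tallying each carbon's bonds:
C1: 1C, 3N → 0 + 3 = +3
C2: 2C, 2H → 0 − 2 = -2
C3: 2C, 2H → 0 − 2 = -2
C4: 1C, 2H, 1F → 0 − 2 + 1 = -1
The highest value is +3.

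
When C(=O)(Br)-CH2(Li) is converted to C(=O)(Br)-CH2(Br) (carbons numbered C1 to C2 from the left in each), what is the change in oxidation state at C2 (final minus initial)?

+2

Before: C2 has 1 bond to C, 2 bonds to H, 1 bond to Li → oxidation state -3.
After: C2 has 1 bond to C, 2 bonds to H, 1 bond to Br → oxidation state -1.
Δ = -1 − (-3) = +2, so this is an oxidation at C2.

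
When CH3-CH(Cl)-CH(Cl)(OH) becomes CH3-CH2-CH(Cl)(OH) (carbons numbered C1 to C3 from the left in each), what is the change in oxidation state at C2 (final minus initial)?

-2

Before: C2 has 2 bonds to C, 1 bond to H, 1 bond to Cl → oxidation state 0.
After: C2 has 2 bonds to C, 2 bonds to H → oxidation state -2.
Δ = -2 − (0) = -2, so this is a reduction at C2.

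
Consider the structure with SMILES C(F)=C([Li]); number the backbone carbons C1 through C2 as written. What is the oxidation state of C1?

0

Assign +1 per bond to O/N/halogen, −1 per bond to H or an electropositive element, and 0 per bond to carbon.
C1 has a double bond to C (2×0 = 0), one bond to H (-1), one bond to F (+1).
Oxidation state = 0 − 1 + 1 = 0.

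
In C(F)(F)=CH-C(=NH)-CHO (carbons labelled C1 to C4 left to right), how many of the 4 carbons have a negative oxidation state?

1

Each bond to a more electronegative atom (O, N, halogen) counts +1, each bond to a less electronegative atom (H, metal, B, Si) counts −1, and each C–C bond counts 0. Tallying each carbon:
C1: 2C, 2F → 0 + 2 = +2
C2: 3C, 1H → 0 − 1 = -1
C3: 2C, 2N → 0 + 2 = +2
C4: 1C, 1H, 2O → 0 − 1 + 2 = +1
1 carbon (C2) meets the condition.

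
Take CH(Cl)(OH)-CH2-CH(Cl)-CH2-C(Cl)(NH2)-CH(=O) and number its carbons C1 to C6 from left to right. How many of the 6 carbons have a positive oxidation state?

Assign +1 per bond to O/N/halogen, −1 per bond to H or an electropositive element, and 0 per bond to carbon. Tallying each carbon:
C1: 1C, 1H, 1O, 1Cl → 0 − 1 + 1 + 1 = +1
C2: 2C, 2H → 0 − 2 = -2
C3: 2C, 1H, 1Cl → 0 − 1 + 1 = 0
C4: 2C, 2H → 0 − 2 = -2
C5: 2C, 1N, 1Cl → 0 + 1 + 1 = +2
C6: 1C, 1H, 2O → 0 − 1 + 2 = +1
3 carbons (C1, C5, C6) meet the condition.

3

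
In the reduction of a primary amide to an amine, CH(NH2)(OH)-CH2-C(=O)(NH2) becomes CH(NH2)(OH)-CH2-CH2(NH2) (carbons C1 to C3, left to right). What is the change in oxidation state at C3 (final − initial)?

-4

Before: C3 has 1 bond to C, 2 bonds to O, 1 bond to N → oxidation state +3.
After: C3 has 1 bond to C, 2 bonds to H, 1 bond to N → oxidation state -1.
Δ = -1 − (+3) = -4, so this is a reduction at C3.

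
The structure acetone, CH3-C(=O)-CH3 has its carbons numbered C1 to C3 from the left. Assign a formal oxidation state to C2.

+2

C2 has a double bond to O (2×+1 = +2), one bond to C (0), one bond to C (0).
Oxidation state = +2 + 0 + 0 = +2.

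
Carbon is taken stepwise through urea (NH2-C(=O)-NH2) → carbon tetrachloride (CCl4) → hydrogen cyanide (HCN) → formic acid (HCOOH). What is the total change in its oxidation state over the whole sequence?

-2

Carbon oxidation states along the series — urea: +4, carbon tetrachloride: +4, hydrogen cyanide: +2, formic acid: +2.
Net change = +2 − (+4) = -2.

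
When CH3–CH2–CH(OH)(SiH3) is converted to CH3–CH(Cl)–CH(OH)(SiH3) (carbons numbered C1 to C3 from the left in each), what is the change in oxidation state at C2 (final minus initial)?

+2

Before: C2 has 2 bonds to C, 2 bonds to H → oxidation state -2.
After: C2 has 2 bonds to C, 1 bond to H, 1 bond to Cl → oxidation state 0.
Δ = 0 − (-2) = +2, so this is an oxidation at C2.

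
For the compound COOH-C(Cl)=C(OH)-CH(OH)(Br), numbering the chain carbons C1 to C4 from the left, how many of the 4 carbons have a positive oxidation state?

Tallying each carbon's bonds:
C1: 1C, 3O → 0 + 3 = +3
C2: 3C, 1Cl → 0 + 1 = +1
C3: 3C, 1O → 0 + 1 = +1
C4: 1C, 1H, 1O, 1Br → 0 − 1 + 1 + 1 = +1
4 carbons (C1, C2, C3, C4) meet the condition.

4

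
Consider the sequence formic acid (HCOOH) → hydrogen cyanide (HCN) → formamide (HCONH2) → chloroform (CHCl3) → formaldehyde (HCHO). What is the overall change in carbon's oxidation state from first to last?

-2

Carbon oxidation states along the series — formic acid: +2, hydrogen cyanide: +2, formamide: +2, chloroform: +2, formaldehyde: 0.
Net change = 0 − (+2) = -2.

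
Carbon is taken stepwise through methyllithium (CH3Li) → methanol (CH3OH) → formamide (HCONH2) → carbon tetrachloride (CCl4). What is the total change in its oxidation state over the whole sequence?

+8

Carbon oxidation states along the series — methyllithium: -4, methanol: -2, formamide: +2, carbon tetrachloride: +4.
Net change = +4 − (-4) = +8.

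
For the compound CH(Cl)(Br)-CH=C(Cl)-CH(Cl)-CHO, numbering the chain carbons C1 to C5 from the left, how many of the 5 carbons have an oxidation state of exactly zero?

1

Tallying each carbon's bonds:
C1: 1C, 1H, 1Cl, 1Br → 0 − 1 + 1 + 1 = +1
C2: 3C, 1H → 0 − 1 = -1
C3: 3C, 1Cl → 0 + 1 = +1
C4: 2C, 1H, 1Cl → 0 − 1 + 1 = 0
C5: 1C, 1H, 2O → 0 − 1 + 2 = +1
1 carbon (C4) meets the condition.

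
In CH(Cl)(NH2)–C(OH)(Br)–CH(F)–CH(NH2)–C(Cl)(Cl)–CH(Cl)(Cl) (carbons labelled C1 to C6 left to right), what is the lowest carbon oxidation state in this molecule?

Tallying each carbon's bonds:
C1: 1C, 1H, 1N, 1Cl → 0 − 1 + 1 + 1 = +1
C2: 2C, 1O, 1Br → 0 + 1 + 1 = +2
C3: 2C, 1H, 1F → 0 − 1 + 1 = 0
C4: 2C, 1H, 1N → 0 − 1 + 1 = 0
C5: 2C, 2Cl → 0 + 2 = +2
C6: 1C, 1H, 2Cl → 0 − 1 + 2 = +1
The lowest value is 0.

0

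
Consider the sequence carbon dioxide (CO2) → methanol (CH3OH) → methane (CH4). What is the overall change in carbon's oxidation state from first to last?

Carbon oxidation states along the series — carbon dioxide: +4, methanol: -2, methane: -4.
Net change = -4 − (+4) = -8.

-8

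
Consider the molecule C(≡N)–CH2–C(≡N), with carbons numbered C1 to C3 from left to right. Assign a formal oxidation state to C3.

Assign +1 per bond to O/N/halogen, −1 per bond to H or an electropositive element, and 0 per bond to carbon.
C3 has one bond to C (0), a triple bond to N (3×+1 = +3).
Oxidation state = 0 + 3 = +3.

+3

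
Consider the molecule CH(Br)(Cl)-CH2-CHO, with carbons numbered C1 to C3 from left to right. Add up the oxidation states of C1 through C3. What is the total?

0

Assign +1 per bond to O/N/halogen, −1 per bond to H or an electropositive element, and 0 per bond to carbon. Tallying each carbon:
C1: 1C, 1H, 1Cl, 1Br → 0 − 1 + 1 + 1 = +1
C2: 2C, 2H → 0 − 2 = -2
C3: 1C, 1H, 2O → 0 − 1 + 2 = +1
Sum = +1 − 2 + 1 = 0.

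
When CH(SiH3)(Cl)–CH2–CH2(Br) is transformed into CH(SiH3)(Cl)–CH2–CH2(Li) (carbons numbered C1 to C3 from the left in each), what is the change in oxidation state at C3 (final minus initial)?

Before: C3 has 1 bond to C, 2 bonds to H, 1 bond to Br → oxidation state -1.
After: C3 has 1 bond to C, 2 bonds to H, 1 bond to Li → oxidation state -3.
Δ = -3 − (-1) = -2, so this is a reduction at C3.

-2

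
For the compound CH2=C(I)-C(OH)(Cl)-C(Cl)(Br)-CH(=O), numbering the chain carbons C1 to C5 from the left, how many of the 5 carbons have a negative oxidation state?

1

Tallying each carbon's bonds:
C1: 2C, 2H → 0 − 2 = -2
C2: 3C, 1I → 0 + 1 = +1
C3: 2C, 1O, 1Cl → 0 + 1 + 1 = +2
C4: 2C, 1Cl, 1Br → 0 + 1 + 1 = +2
C5: 1C, 1H, 2O → 0 − 1 + 2 = +1
1 carbon (C1) meets the condition.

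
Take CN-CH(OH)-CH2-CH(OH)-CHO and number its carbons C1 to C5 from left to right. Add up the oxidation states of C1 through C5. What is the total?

Count +1 for every bond to an atom more electronegative than carbon and −1 for every bond to one less electronegative; C–C bonds are 0. Tallying each carbon:
C1: 1C, 3N → 0 + 3 = +3
C2: 2C, 1H, 1O → 0 − 1 + 1 = 0
C3: 2C, 2H → 0 − 2 = -2
C4: 2C, 1H, 1O → 0 − 1 + 1 = 0
C5: 1C, 1H, 2O → 0 − 1 + 2 = +1
Sum = +3 + 0 − 2 + 0 + 1 = +2.

+2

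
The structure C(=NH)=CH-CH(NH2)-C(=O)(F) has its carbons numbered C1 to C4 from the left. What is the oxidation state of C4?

+3

C4 has one bond to C (0), a double bond to O (2×+1 = +2), one bond to F (+1).
Oxidation state = 0 + 2 + 1 = +3.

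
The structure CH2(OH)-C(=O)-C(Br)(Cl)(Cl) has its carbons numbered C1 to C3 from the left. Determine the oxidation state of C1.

-1

Each bond to a more electronegative atom (O, N, halogen) counts +1, each bond to a less electronegative atom (H, metal, B, Si) counts −1, and each C–C bond counts 0.
C1 has one bond to C (0), one bond to H (-1), one bond to H (-1), one bond to O (+1).
Oxidation state = 0 − 1 − 1 + 1 = -1.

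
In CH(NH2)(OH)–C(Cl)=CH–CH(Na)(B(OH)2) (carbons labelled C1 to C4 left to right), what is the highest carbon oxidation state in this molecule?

+1

Tallying each carbon's bonds:
C1: 1C, 1H, 1O, 1N → 0 − 1 + 1 + 1 = +1
C2: 3C, 1Cl → 0 + 1 = +1
C3: 3C, 1H → 0 − 1 = -1
C4: 1C, 1H, 1Na, 1B → 0 − 1 − 1 − 1 = -3
The highest value is +1.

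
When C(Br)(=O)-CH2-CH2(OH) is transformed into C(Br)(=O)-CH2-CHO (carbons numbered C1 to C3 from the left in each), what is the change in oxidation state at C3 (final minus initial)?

Before: C3 has 1 bond to C, 2 bonds to H, 1 bond to O → oxidation state -1.
After: C3 has 1 bond to C, 1 bond to H, 2 bonds to O → oxidation state +1.
Δ = +1 − (-1) = +2, so this is an oxidation at C3.

+2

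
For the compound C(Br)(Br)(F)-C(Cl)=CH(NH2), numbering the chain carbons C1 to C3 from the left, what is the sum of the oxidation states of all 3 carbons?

+4

Each bond to a more electronegative atom (O, N, halogen) counts +1, each bond to a less electronegative atom (H, metal, B, Si) counts −1, and each C–C bond counts 0. Tallying each carbon:
C1: 1C, 1F, 2Br → 0 + 1 + 2 = +3
C2: 3C, 1Cl → 0 + 1 = +1
C3: 2C, 1H, 1N → 0 − 1 + 1 = 0
Sum = +3 + 1 + 0 = +4.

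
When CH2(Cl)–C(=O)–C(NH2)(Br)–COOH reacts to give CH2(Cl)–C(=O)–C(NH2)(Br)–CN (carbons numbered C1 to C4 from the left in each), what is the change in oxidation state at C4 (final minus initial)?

0

Before: C4 has 1 bond to C, 3 bonds to O → oxidation state +3.
After: C4 has 1 bond to C, 3 bonds to N → oxidation state +3.
Δ = +3 − (+3) = 0, so no net redox change at C4.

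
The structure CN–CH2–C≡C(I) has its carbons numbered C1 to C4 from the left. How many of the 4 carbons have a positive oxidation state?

Tallying each carbon's bonds:
C1: 1C, 3N → 0 + 3 = +3
C2: 2C, 2H → 0 − 2 = -2
C3: 4C → 0 = 0
C4: 3C, 1I → 0 + 1 = +1
2 carbons (C1, C4) meet the condition.

2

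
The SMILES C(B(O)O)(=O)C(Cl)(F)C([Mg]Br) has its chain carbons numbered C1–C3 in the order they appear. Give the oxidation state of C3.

-3

Assign +1 per bond to O/N/halogen, −1 per bond to H or an electropositive element, and 0 per bond to carbon.
C3 has one bond to C (0), one bond to H (-1), one bond to Mg (-1), one bond to H (-1).
Oxidation state = 0 − 1 − 1 − 1 = -3.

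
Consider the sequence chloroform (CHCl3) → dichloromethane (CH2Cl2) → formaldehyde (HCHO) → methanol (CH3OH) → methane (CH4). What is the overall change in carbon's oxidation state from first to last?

Carbon oxidation states along the series — chloroform: +2, dichloromethane: 0, formaldehyde: 0, methanol: -2, methane: -4.
Net change = -4 − (+2) = -6.

-6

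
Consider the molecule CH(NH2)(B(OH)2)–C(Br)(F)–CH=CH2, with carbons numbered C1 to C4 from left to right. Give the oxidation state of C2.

+2

Bonds to more-electronegative neighbours contribute +1 each, bonds to H or metals contribute −1 each, and C–C bonds contribute 0.
C2 has one bond to C (0), one bond to C (0), one bond to Br (+1), one bond to F (+1).
Oxidation state = 0 + 0 + 1 + 1 = +2.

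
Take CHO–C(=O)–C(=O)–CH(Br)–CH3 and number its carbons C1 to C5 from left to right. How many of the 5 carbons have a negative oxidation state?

Each bond to a more electronegative atom (O, N, halogen) counts +1, each bond to a less electronegative atom (H, metal, B, Si) counts −1, and each C–C bond counts 0. Tallying each carbon:
C1: 1C, 1H, 2O → 0 − 1 + 2 = +1
C2: 2C, 2O → 0 + 2 = +2
C3: 2C, 2O → 0 + 2 = +2
C4: 2C, 1H, 1Br → 0 − 1 + 1 = 0
C5: 1C, 3H → 0 − 3 = -3
1 carbon (C5) meets the condition.

1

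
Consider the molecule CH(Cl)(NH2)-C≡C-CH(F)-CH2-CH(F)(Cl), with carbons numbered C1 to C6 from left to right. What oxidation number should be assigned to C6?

C6 has one bond to C (0), one bond to F (+1), one bond to H (-1), one bond to Cl (+1).
Oxidation state = 0 + 1 − 1 + 1 = +1.

+1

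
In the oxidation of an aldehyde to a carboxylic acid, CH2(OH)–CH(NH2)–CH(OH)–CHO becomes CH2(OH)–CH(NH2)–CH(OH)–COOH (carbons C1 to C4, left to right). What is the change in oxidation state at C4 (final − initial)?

+2

Before: C4 has 1 bond to C, 1 bond to H, 2 bonds to O → oxidation state +1.
After: C4 has 1 bond to C, 3 bonds to O → oxidation state +3.
Δ = +3 − (+1) = +2, so this is an oxidation at C4.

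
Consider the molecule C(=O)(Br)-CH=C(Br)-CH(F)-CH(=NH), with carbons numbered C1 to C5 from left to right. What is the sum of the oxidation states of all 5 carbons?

Tallying each carbon's bonds:
C1: 1C, 2O, 1Br → 0 + 2 + 1 = +3
C2: 3C, 1H → 0 − 1 = -1
C3: 3C, 1Br → 0 + 1 = +1
C4: 2C, 1H, 1F → 0 − 1 + 1 = 0
C5: 1C, 1H, 2N → 0 − 1 + 2 = +1
Sum = +3 − 1 + 1 + 0 + 1 = +4.

+4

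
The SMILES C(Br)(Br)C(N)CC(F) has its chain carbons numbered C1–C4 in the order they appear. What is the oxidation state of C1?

+1

Assign +1 per bond to O/N/halogen, −1 per bond to H or an electropositive element, and 0 per bond to carbon.
C1 has one bond to C (0), one bond to Br (+1), one bond to Br (+1), one bond to H (-1).
Oxidation state = 0 + 1 + 1 − 1 = +1.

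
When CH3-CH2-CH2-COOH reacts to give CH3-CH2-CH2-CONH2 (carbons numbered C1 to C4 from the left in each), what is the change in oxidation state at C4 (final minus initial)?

0

Before: C4 has 1 bond to C, 3 bonds to O → oxidation state +3.
After: C4 has 1 bond to C, 2 bonds to O, 1 bond to N → oxidation state +3.
Δ = +3 − (+3) = 0, so no net redox change at C4.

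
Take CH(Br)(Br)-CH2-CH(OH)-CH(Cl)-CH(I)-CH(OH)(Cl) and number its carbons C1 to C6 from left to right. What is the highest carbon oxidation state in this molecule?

+1

Tallying each carbon's bonds:
C1: 1C, 1H, 2Br → 0 − 1 + 2 = +1
C2: 2C, 2H → 0 − 2 = -2
C3: 2C, 1H, 1O → 0 − 1 + 1 = 0
C4: 2C, 1H, 1Cl → 0 − 1 + 1 = 0
C5: 2C, 1H, 1I → 0 − 1 + 1 = 0
C6: 1C, 1H, 1O, 1Cl → 0 − 1 + 1 + 1 = +1
The highest value is +1.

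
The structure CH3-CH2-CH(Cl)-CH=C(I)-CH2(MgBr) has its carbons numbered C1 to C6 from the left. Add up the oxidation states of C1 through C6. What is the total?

Assign +1 per bond to O/N/halogen, −1 per bond to H or an electropositive element, and 0 per bond to carbon. Tallying each carbon:
C1: 1C, 3H → 0 − 3 = -3
C2: 2C, 2H → 0 − 2 = -2
C3: 2C, 1H, 1Cl → 0 − 1 + 1 = 0
C4: 3C, 1H → 0 − 1 = -1
C5: 3C, 1I → 0 + 1 = +1
C6: 1C, 2H, 1Mg → 0 − 2 − 1 = -3
Sum = -3 − 2 + 0 − 1 + 1 − 3 = -8.

-8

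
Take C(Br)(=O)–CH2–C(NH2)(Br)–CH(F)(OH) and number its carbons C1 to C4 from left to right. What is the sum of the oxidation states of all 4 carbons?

+4

Each bond to a more electronegative atom (O, N, halogen) counts +1, each bond to a less electronegative atom (H, metal, B, Si) counts −1, and each C–C bond counts 0. Tallying each carbon:
C1: 1C, 2O, 1Br → 0 + 2 + 1 = +3
C2: 2C, 2H → 0 − 2 = -2
C3: 2C, 1N, 1Br → 0 + 1 + 1 = +2
C4: 1C, 1H, 1O, 1F → 0 − 1 + 1 + 1 = +1
Sum = +3 − 2 + 2 + 1 = +4.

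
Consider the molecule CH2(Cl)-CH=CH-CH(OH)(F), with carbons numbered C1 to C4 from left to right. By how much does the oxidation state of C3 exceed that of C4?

-2

C3: 3C, 1H → 0 − 1 = -1
C4: 1C, 1H, 1O, 1F → 0 − 1 + 1 + 1 = +1
Difference: -1 − (+1) = -2.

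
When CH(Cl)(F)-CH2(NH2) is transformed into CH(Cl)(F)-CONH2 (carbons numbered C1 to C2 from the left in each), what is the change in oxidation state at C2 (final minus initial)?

Before: C2 has 1 bond to C, 2 bonds to H, 1 bond to N → oxidation state -1.
After: C2 has 1 bond to C, 2 bonds to O, 1 bond to N → oxidation state +3.
Δ = +3 − (-1) = +4, so this is an oxidation at C2.

+4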